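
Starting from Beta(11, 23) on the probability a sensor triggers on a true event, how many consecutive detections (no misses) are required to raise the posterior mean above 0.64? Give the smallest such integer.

k = 30

After k detections and 0 misses the posterior is Beta(11+k, 23), with mean (11+k)/(11+23+k).
Set (11+k)/(34+k) > 0.64 and solve: k > (0.64·34 − 11)/(1 − 0.64) = 29.889.
The smallest integer exceeding 29.889 is 30, and checking k=30: (41)/(64) = 0.6406 > 0.64.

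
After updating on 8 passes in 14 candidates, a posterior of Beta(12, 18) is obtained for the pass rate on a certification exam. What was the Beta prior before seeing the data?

Beta(4, 12)

A Beta(α, β) prior with s successes and f failures in binomial data gives a Beta(α+s, β+f) posterior.
Subtract the data counts: 12−8=4, 18−6=12.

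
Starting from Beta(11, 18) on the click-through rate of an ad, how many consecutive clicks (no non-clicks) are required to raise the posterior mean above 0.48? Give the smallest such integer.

k = 6

After k clicks and 0 non-clicks the posterior is Beta(11+k, 18), with mean (11+k)/(11+18+k).
Set (11+k)/(29+k) > 0.48 and solve: k > (0.48·29 − 11)/(1 − 0.48) = 5.615.
The smallest integer exceeding 5.615 is 6, and checking k=6: (17)/(35) = 0.4857 > 0.48.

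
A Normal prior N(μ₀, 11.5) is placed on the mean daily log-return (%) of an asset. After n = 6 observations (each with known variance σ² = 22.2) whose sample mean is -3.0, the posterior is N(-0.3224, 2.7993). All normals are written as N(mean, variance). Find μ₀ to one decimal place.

The posterior mean is a precision-weighted average: μ_n = (τ₀μ₀ + τ_data·x̄)/(τ₀+τ_data), with τ₀=1/σ₀² and τ_data=n/σ².
Here τ₀ = 1/11.5 = 0.086957 and τ_data = 6/22.2 = 0.270270, so τ_n = 0.357227.
Rearranging for μ₀: μ₀ = (μ_n·τ_n − τ_data·x̄)/τ₀ = (-0.3224·0.357227 − 0.270270·-3.0) / 0.086957 = 0.695640/0.086957 ≈ 8.0.

μ₀ = 8.0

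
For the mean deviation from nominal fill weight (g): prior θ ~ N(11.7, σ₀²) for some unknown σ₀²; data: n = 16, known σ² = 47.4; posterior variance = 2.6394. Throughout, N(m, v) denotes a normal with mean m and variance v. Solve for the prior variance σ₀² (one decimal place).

Posterior precision equals prior precision plus data precision: 1/σ_n² = 1/σ₀² + n/σ².
So 1/σ₀² = 1/2.6394 − 16/47.4 = 0.378874 − 0.337553 = 0.041321.
Hence σ₀² = 1/0.041321 ≈ 24.2.

σ₀² = 24.2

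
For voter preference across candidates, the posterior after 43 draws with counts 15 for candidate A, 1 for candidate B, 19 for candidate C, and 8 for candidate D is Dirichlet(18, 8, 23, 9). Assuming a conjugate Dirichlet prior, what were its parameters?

Dirichlet(3, 7, 4, 1)

For a Dirichlet(α) prior with multinomial counts c, the posterior is Dirichlet(α + c) componentwise.
Subtract each count from the matching posterior parameter: 18−15=3, 8−1=7, 23−19=4, 9−8=1.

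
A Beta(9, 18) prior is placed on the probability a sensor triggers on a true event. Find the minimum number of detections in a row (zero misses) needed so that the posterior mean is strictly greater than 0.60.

k = 19

After k detections and 0 misses the posterior is Beta(9+k, 18), with mean (9+k)/(9+18+k).
Set (9+k)/(27+k) > 0.60 and solve: k > (0.60·27 − 9)/(1 − 0.60) = 18.000.
The smallest integer exceeding 18.000 is 19.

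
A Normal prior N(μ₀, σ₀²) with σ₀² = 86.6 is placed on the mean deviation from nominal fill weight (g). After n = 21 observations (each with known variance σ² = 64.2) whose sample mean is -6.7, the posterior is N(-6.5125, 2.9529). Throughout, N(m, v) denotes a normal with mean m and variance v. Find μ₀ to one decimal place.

With known observation variance, the Normal–Normal posterior has precision τ_n = τ₀ + n/σ² and mean μ_n = (τ₀μ₀ + (n/σ²)x̄)/τ_n.
Here τ₀ = 1/86.6 = 0.011547 and τ_data = 21/64.2 = 0.327103, so τ_n = 0.338650.
Rearranging for μ₀: μ₀ = (μ_n·τ_n − τ_data·x̄)/τ₀ = (-6.5125·0.338650 − 0.327103·-6.7) / 0.011547 = -0.013868/0.011547 ≈ -1.2.

μ₀ = -1.2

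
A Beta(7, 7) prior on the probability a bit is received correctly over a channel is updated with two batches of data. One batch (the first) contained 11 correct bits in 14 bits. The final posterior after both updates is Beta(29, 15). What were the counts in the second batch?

11 correct bits and 5 errors

Because Beta–binomial updating is additive in the counts, the combined data contributed (α_post−α_prior, β_post−β_prior) successes and failures.
Total across both batches: 29−7=22 correct bits, 15−7=8 errors.
Subtract the first batch: 22−11=11 correct bits and 8−3=5 errors.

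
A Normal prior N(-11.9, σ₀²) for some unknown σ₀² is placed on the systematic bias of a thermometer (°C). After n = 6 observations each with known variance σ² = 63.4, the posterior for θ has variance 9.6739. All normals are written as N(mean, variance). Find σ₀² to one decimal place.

Posterior precision equals prior precision plus data precision: 1/σ_n² = 1/σ₀² + n/σ².
So 1/σ₀² = 1/9.6739 − 6/63.4 = 0.103371 − 0.094637 = 0.008734.
Hence σ₀² = 1/0.008734 ≈ 114.5.

σ₀² = 114.5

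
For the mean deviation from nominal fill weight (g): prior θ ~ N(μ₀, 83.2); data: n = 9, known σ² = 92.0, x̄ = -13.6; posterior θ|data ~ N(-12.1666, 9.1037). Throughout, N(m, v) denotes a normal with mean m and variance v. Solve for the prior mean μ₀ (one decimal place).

The posterior mean is a precision-weighted average: μ_n = (τ₀μ₀ + τ_data·x̄)/(τ₀+τ_data), with τ₀=1/σ₀² and τ_data=n/σ².
Here τ₀ = 1/83.2 = 0.012019 and τ_data = 9/92.0 = 0.097826, so τ_n = 0.109845.
Rearranging for μ₀: μ₀ = (μ_n·τ_n − τ_data·x̄)/τ₀ = (-12.1666·0.109845 − 0.097826·-13.6) / 0.012019 = -0.006007/0.012019 ≈ -0.5.

μ₀ = -0.5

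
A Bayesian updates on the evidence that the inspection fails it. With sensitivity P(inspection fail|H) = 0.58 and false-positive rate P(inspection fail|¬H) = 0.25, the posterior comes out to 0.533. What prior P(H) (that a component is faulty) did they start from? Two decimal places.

Bayes' rule in odds form gives O(H|E) = O(H)·[P(E|H)/P(E|¬H)], hence O(H) = O(H|E)/LR.
Posterior odds = 0.533/(1−0.533) = 1.1413. LR = 0.58/0.25 = 2.3200.
Prior odds = 1.1413/2.3200 = 0.4919, so P(H) = 0.4919/(1+0.4919) ≈ 0.33.

P(H) = 0.33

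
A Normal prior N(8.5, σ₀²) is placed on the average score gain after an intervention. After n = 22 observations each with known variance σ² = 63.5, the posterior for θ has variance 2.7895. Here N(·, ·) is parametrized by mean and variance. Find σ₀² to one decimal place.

σ₀² = 83.1

Posterior precision equals prior precision plus data precision: 1/σ_n² = 1/σ₀² + n/σ².
So 1/σ₀² = 1/2.7895 − 22/63.5 = 0.358487 − 0.346457 = 0.012030.
Hence σ₀² = 1/0.012030 ≈ 83.1.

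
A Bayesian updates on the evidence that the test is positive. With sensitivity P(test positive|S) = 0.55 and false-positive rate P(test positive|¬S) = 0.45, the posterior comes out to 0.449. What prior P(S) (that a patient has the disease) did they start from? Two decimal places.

Bayes' rule in odds form gives O(S|E) = O(S)·[P(E|S)/P(E|¬S)], hence O(S) = O(S|E)/LR.
Posterior odds = 0.449/(1−0.449) = 0.8149. LR = 0.55/0.45 = 1.2222.
Prior odds = 0.8149/1.2222 = 0.6667, so P(S) = 0.6667/(1+0.6667) ≈ 0.40.

P(S) = 0.40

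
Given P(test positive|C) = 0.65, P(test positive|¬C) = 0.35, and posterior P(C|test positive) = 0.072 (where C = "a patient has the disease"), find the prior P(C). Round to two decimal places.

P(C) = 0.04

Bayes' rule in odds form gives O(C|E) = O(C)·[P(E|C)/P(E|¬C)], hence O(C) = O(C|E)/LR.
Posterior odds = 0.072/(1−0.072) = 0.0776. LR = 0.65/0.35 = 1.8571.
Prior odds = 0.0776/1.8571 = 0.0418, so P(C) = 0.0418/(1+0.0418) ≈ 0.04.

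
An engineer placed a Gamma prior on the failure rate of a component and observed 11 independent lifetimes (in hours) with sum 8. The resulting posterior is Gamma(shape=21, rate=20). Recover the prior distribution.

Gamma–exponential conjugacy: posterior shape = α + n, posterior rate = β + Σtᵢ.
So α = 21 − 11 = 10 and β = 20 − 8 = 12.

Gamma(shape=10, rate=12)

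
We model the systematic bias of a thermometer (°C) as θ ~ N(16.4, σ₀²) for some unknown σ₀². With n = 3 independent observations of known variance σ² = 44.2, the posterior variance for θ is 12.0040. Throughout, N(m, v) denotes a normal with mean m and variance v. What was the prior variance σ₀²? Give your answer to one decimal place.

Posterior precision equals prior precision plus data precision: 1/σ_n² = 1/σ₀² + n/σ².
So 1/σ₀² = 1/12.0040 − 3/44.2 = 0.083306 − 0.067873 = 0.015433.
Hence σ₀² = 1/0.015433 ≈ 64.8.

σ₀² = 64.8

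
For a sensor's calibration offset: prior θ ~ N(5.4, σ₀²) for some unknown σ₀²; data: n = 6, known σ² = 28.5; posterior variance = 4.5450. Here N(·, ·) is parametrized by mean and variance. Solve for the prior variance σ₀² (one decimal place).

Posterior precision equals prior precision plus data precision: 1/σ_n² = 1/σ₀² + n/σ².
So 1/σ₀² = 1/4.5450 − 6/28.5 = 0.220022 − 0.210526 = 0.009496.
Hence σ₀² = 1/0.009496 ≈ 105.3.

σ₀² = 105.3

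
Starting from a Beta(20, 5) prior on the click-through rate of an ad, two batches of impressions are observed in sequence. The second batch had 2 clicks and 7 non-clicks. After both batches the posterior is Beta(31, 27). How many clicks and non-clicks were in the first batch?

9 clicks and 15 non-clicks

Sequential conjugate updates are equivalent to a single update on the pooled data, so total successes = posterior α − prior α and total failures = posterior β − prior β.
Total across both batches: 31−20=11 clicks, 27−5=22 non-clicks.
Subtract the second batch: 11−2=9 clicks and 22−7=15 non-clicks.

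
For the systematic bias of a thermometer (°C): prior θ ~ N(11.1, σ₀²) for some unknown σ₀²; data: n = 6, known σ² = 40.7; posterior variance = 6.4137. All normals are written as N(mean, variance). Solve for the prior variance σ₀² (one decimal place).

σ₀² = 117.7

Posterior precision equals prior precision plus data precision: 1/σ_n² = 1/σ₀² + n/σ².
So 1/σ₀² = 1/6.4137 − 6/40.7 = 0.155916 − 0.147420 = 0.008496.
Hence σ₀² = 1/0.008496 ≈ 117.7.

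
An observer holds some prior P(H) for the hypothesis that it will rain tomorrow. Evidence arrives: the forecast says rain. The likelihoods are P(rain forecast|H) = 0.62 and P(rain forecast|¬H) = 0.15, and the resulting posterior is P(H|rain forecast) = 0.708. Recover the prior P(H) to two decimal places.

P(H) = 0.37

In odds form, posterior odds = prior odds × likelihood ratio, so prior odds = posterior odds ÷ LR.
Posterior odds = 0.708/(1−0.708) = 2.4247. LR = 0.62/0.15 = 4.1333.
Prior odds = 2.4247/4.1333 = 0.5866, so P(H) = 0.5866/(1+0.5866) ≈ 0.37.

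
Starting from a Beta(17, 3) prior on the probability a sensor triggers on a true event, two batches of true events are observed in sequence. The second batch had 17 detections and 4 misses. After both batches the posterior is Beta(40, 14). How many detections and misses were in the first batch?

6 detections and 7 misses

Sequential conjugate updates are equivalent to a single update on the pooled data, so total successes = posterior α − prior α and total failures = posterior β − prior β.
Total across both batches: 40−17=23 detections, 14−3=11 misses.
Subtract the second batch: 23−17=6 detections and 11−4=7 misses.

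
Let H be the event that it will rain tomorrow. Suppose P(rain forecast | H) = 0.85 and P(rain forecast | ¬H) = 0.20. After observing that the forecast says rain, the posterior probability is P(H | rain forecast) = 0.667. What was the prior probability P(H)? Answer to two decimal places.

P(H) = 0.32

In odds form, posterior odds = prior odds × likelihood ratio, so prior odds = posterior odds ÷ LR.
Posterior odds = 0.667/(1−0.667) = 2.0030. LR = 0.85/0.20 = 4.2500.
Prior odds = 2.0030/4.2500 = 0.4713, so P(H) = 0.4713/(1+0.4713) ≈ 0.32.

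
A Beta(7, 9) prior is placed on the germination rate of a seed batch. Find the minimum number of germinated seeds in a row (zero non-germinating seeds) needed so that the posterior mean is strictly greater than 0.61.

After k germinated seeds and 0 non-germinating seeds the posterior is Beta(7+k, 9), with mean (7+k)/(7+9+k).
Set (7+k)/(16+k) > 0.61 and solve: k > (0.61·16 − 7)/(1 − 0.61) = 7.077.
The smallest integer exceeding 7.077 is 8, and checking k=8: (15)/(24) = 0.6250 > 0.61.

k = 8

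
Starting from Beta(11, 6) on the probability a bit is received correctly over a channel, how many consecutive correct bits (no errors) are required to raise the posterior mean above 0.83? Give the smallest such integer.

k = 19

After k correct bits and 0 errors the posterior is Beta(11+k, 6), with mean (11+k)/(11+6+k).
Set (11+k)/(17+k) > 0.83 and solve: k > (0.83·17 − 11)/(1 − 0.83) = 18.294.
The smallest integer exceeding 18.294 is 19.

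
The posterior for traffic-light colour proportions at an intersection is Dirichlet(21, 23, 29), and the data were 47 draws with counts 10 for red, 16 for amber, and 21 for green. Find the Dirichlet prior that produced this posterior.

Dirichlet(11, 7, 8)

For a Dirichlet(α) prior with multinomial counts c, the posterior is Dirichlet(α + c) componentwise.
Subtract each count from the matching posterior parameter: 21−10=11, 23−16=7, 29−21=8.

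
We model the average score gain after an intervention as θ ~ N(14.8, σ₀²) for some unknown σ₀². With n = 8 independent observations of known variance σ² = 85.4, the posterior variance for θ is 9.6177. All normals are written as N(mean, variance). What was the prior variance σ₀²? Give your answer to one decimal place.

σ₀² = 97.1

For the Normal–Normal model with known σ², precisions add: τ_n = τ₀ + n/σ².
So 1/σ₀² = 1/9.6177 − 8/85.4 = 0.103975 − 0.093677 = 0.010298.
Hence σ₀² = 1/0.010298 ≈ 97.1.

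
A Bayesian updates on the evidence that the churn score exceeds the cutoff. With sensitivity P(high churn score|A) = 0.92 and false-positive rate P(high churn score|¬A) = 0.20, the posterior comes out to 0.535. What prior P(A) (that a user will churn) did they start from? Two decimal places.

P(A) = 0.20

In odds form, posterior odds = prior odds × likelihood ratio, so prior odds = posterior odds ÷ LR.
Posterior odds = 0.535/(1−0.535) = 1.1505. LR = 0.92/0.20 = 4.6000.
Prior odds = 1.1505/4.6000 = 0.2501, so P(A) = 0.2501/(1+0.2501) ≈ 0.20.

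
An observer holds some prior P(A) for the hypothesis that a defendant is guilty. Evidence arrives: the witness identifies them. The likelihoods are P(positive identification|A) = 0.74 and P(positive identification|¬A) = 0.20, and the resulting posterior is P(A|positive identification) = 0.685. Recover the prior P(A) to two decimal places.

P(A) = 0.37

Bayes' rule in odds form gives O(A|E) = O(A)·[P(E|A)/P(E|¬A)], hence O(A) = O(A|E)/LR.
Posterior odds = 0.685/(1−0.685) = 2.1746. LR = 0.74/0.20 = 3.7000.
Prior odds = 2.1746/3.7000 = 0.5877, so P(A) = 0.5877/(1+0.5877) ≈ 0.37.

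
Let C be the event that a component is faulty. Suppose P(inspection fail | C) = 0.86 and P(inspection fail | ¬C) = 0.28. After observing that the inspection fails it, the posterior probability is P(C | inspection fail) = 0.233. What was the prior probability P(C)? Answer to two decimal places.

In odds form, posterior odds = prior odds × likelihood ratio, so prior odds = posterior odds ÷ LR.
Posterior odds = 0.233/(1−0.233) = 0.3038. LR = 0.86/0.28 = 3.0714.
Prior odds = 0.3038/3.0714 = 0.0989, so P(C) = 0.0989/(1+0.0989) ≈ 0.09.

P(C) = 0.09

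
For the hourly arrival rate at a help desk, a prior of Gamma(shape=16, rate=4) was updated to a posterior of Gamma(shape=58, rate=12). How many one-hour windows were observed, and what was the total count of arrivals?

A Gamma(α, β) prior (rate parametrization) on a Poisson rate with n observations summing to S gives posterior Gamma(α+S, β+n).
Matching: Σxᵢ = 58 − 16 = 42 and n = 12 − 4 = 8.

n = 8 one-hour windows with total 42 arrivals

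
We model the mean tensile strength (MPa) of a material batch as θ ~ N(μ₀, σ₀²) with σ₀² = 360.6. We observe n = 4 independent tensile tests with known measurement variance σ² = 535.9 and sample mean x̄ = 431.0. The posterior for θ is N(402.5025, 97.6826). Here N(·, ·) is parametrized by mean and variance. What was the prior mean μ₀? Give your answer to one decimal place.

μ₀ = 325.8

The posterior mean is a precision-weighted average: μ_n = (τ₀μ₀ + τ_data·x̄)/(τ₀+τ_data), with τ₀=1/σ₀² and τ_data=n/σ².
Here τ₀ = 1/360.6 = 0.002773 and τ_data = 4/535.9 = 0.007464, so τ_n = 0.010237.
Rearranging for μ₀: μ₀ = (μ_n·τ_n − τ_data·x̄)/τ₀ = (402.5025·0.010237 − 0.007464·431.0) / 0.002773 = 0.903434/0.002773 ≈ 325.8.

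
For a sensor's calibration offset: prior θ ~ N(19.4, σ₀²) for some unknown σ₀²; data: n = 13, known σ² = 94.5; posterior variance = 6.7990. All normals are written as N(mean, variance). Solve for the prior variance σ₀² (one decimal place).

σ₀² = 105.1

For the Normal–Normal model with known σ², precisions add: τ_n = τ₀ + n/σ².
So 1/σ₀² = 1/6.7990 − 13/94.5 = 0.147080 − 0.137566 = 0.009514.
Hence σ₀² = 1/0.009514 ≈ 105.1.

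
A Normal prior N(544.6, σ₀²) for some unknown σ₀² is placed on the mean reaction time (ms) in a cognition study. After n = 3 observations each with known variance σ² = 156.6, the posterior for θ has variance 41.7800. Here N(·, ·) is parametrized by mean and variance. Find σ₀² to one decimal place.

Posterior precision equals prior precision plus data precision: 1/σ_n² = 1/σ₀² + n/σ².
So 1/σ₀² = 1/41.7800 − 3/156.6 = 0.023935 − 0.019157 = 0.004778.
Hence σ₀² = 1/0.004778 ≈ 209.3.

σ₀² = 209.3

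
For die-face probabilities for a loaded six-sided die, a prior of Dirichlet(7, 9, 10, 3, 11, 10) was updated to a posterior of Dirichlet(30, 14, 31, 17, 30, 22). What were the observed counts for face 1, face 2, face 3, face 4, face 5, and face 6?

For a Dirichlet(α) prior with multinomial counts c, the posterior is Dirichlet(α + c) componentwise.
Counts are posterior − prior componentwise: 30−7=23, 14−9=5, 31−10=21, 17−3=14, 30−11=19, 22−10=12.

counts (23, 5, 21, 14, 19, 12)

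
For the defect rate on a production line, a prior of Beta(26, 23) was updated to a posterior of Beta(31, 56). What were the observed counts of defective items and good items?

Beta is conjugate to the binomial likelihood: posterior = Beta(a+s, b+f).
Match parameters: s=31−26=5, f=56−23=33.

5 defective items and 33 good items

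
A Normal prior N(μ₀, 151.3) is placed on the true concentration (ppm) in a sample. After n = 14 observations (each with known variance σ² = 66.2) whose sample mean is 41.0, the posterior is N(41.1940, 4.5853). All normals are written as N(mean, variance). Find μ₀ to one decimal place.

μ₀ = 47.4

The posterior mean is a precision-weighted average: μ_n = (τ₀μ₀ + τ_data·x̄)/(τ₀+τ_data), with τ₀=1/σ₀² and τ_data=n/σ².
Here τ₀ = 1/151.3 = 0.006609 and τ_data = 14/66.2 = 0.211480, so τ_n = 0.218089.
Rearranging for μ₀: μ₀ = (μ_n·τ_n − τ_data·x̄)/τ₀ = (41.1940·0.218089 − 0.211480·41.0) / 0.006609 = 0.313278/0.006609 ≈ 47.4.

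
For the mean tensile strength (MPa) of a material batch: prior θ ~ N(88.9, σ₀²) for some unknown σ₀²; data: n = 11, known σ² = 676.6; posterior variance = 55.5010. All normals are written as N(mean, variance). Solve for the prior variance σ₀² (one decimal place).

For the Normal–Normal model with known σ², precisions add: τ_n = τ₀ + n/σ².
So 1/σ₀² = 1/55.5010 − 11/676.6 = 0.018018 − 0.016258 = 0.001760.
Hence σ₀² = 1/0.001760 ≈ 568.2.

σ₀² = 568.2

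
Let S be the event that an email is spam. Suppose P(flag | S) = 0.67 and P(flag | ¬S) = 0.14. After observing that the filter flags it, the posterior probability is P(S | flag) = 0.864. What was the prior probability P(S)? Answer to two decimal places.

In odds form, posterior odds = prior odds × likelihood ratio, so prior odds = posterior odds ÷ LR.
Posterior odds = 0.864/(1−0.864) = 6.3529. LR = 0.67/0.14 = 4.7857.
Prior odds = 6.3529/4.7857 = 1.3275, so P(S) = 1.3275/(1+1.3275) ≈ 0.57.

P(S) = 0.57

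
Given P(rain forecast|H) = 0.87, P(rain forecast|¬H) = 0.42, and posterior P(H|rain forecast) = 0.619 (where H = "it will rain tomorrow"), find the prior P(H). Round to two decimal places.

P(H) = 0.44

In odds form, posterior odds = prior odds × likelihood ratio, so prior odds = posterior odds ÷ LR.
Posterior odds = 0.619/(1−0.619) = 1.6247. LR = 0.87/0.42 = 2.0714.
Prior odds = 1.6247/2.0714 = 0.7843, so P(H) = 0.7843/(1+0.7843) ≈ 0.44.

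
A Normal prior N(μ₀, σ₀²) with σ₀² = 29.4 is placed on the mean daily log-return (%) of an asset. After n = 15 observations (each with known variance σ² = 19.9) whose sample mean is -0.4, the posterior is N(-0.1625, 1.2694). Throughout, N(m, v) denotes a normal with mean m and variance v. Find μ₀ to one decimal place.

With known observation variance, the Normal–Normal posterior has precision τ_n = τ₀ + n/σ² and mean μ_n = (τ₀μ₀ + (n/σ²)x̄)/τ_n.
Here τ₀ = 1/29.4 = 0.034014 and τ_data = 15/19.9 = 0.753769, so τ_n = 0.787783.
Rearranging for μ₀: μ₀ = (μ_n·τ_n − τ_data·x̄)/τ₀ = (-0.1625·0.787783 − 0.753769·-0.4) / 0.034014 = 0.173493/0.034014 ≈ 5.1.

μ₀ = 5.1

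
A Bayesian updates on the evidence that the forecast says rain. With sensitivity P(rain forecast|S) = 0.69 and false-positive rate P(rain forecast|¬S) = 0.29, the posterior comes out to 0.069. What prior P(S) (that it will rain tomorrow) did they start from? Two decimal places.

In odds form, posterior odds = prior odds × likelihood ratio, so prior odds = posterior odds ÷ LR.
Posterior odds = 0.069/(1−0.069) = 0.0741. LR = 0.69/0.29 = 2.3793.
Prior odds = 0.0741/2.3793 = 0.0311, so P(S) = 0.0311/(1+0.0311) ≈ 0.03.

P(S) = 0.03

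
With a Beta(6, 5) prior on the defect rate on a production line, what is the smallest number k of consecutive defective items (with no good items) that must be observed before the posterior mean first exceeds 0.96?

k = 115

After k defective items and 0 good items the posterior is Beta(6+k, 5), with mean (6+k)/(6+5+k).
Set (6+k)/(11+k) > 0.96 and solve: k > (0.96·11 − 6)/(1 − 0.96) = 114.000.
The smallest integer exceeding 114.000 is 115, and checking k=115: (121)/(126) = 0.9603 > 0.96.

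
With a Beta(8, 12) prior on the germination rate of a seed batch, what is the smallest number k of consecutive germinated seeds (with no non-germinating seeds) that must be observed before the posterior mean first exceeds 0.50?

After k germinated seeds and 0 non-germinating seeds the posterior is Beta(8+k, 12), with mean (8+k)/(8+12+k).
Set (8+k)/(20+k) > 0.50 and solve: k > (0.50·20 − 8)/(1 − 0.50) = 4.000.
The smallest integer exceeding 4.000 is 5, and checking k=5: (13)/(25) = 0.5200 > 0.50.

k = 5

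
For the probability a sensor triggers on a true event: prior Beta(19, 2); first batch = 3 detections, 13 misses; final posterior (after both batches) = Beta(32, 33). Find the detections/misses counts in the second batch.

Sequential conjugate updates are equivalent to a single update on the pooled data, so total successes = posterior α − prior α and total failures = posterior β − prior β.
Total across both batches: 32−19=13 detections, 33−2=31 misses.
Subtract the first batch: 13−3=10 detections and 31−13=18 misses.

10 detections and 18 misses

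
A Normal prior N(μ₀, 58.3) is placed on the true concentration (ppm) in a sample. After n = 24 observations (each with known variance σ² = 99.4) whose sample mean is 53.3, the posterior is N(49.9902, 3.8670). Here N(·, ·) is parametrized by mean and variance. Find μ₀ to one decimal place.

The posterior mean is a precision-weighted average: μ_n = (τ₀μ₀ + τ_data·x̄)/(τ₀+τ_data), with τ₀=1/σ₀² and τ_data=n/σ².
Here τ₀ = 1/58.3 = 0.017153 and τ_data = 24/99.4 = 0.241449, so τ_n = 0.258602.
Rearranging for μ₀: μ₀ = (μ_n·τ_n − τ_data·x̄)/τ₀ = (49.9902·0.258602 − 0.241449·53.3) / 0.017153 = 0.058334/0.017153 ≈ 3.4.

μ₀ = 3.4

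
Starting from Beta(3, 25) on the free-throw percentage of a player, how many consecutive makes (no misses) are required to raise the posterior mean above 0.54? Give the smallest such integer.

After k makes and 0 misses the posterior is Beta(3+k, 25), with mean (3+k)/(3+25+k).
Set (3+k)/(28+k) > 0.54 and solve: k > (0.54·28 − 3)/(1 − 0.54) = 26.348.
The smallest integer exceeding 26.348 is 27, and checking k=27: (30)/(55) = 0.5455 > 0.54.

k = 27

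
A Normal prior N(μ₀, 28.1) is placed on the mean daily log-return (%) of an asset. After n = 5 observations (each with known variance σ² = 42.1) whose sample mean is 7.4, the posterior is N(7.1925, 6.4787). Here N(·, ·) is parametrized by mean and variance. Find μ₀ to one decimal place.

μ₀ = 6.5

With known observation variance, the Normal–Normal posterior has precision τ_n = τ₀ + n/σ² and mean μ_n = (τ₀μ₀ + (n/σ²)x̄)/τ_n.
Here τ₀ = 1/28.1 = 0.035587 and τ_data = 5/42.1 = 0.118765, so τ_n = 0.154352.
Rearranging for μ₀: μ₀ = (μ_n·τ_n − τ_data·x̄)/τ₀ = (7.1925·0.154352 − 0.118765·7.4) / 0.035587 = 0.231316/0.035587 ≈ 6.5.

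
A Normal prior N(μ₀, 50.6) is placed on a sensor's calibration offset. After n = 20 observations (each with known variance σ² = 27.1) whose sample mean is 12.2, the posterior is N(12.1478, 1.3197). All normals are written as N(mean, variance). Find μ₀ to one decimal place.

With known observation variance, the Normal–Normal posterior has precision τ_n = τ₀ + n/σ² and mean μ_n = (τ₀μ₀ + (n/σ²)x̄)/τ_n.
Here τ₀ = 1/50.6 = 0.019763 and τ_data = 20/27.1 = 0.738007, so τ_n = 0.757770.
Rearranging for μ₀: μ₀ = (μ_n·τ_n − τ_data·x̄)/τ₀ = (12.1478·0.757770 − 0.738007·12.2) / 0.019763 = 0.201553/0.019763 ≈ 10.2.

μ₀ = 10.2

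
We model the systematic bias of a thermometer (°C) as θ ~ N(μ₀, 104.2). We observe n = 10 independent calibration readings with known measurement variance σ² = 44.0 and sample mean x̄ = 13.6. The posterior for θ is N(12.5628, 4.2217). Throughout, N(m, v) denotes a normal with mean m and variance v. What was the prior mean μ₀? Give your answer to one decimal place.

The posterior mean is a precision-weighted average: μ_n = (τ₀μ₀ + τ_data·x̄)/(τ₀+τ_data), with τ₀=1/σ₀² and τ_data=n/σ².
Here τ₀ = 1/104.2 = 0.009597 and τ_data = 10/44.0 = 0.227273, so τ_n = 0.236870.
Rearranging for μ₀: μ₀ = (μ_n·τ_n − τ_data·x̄)/τ₀ = (12.5628·0.236870 − 0.227273·13.6) / 0.009597 = -0.115162/0.009597 ≈ -12.0.

μ₀ = -12.0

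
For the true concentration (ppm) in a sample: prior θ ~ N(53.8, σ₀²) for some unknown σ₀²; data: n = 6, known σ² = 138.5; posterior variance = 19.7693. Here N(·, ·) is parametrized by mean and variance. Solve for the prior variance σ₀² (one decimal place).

For the Normal–Normal model with known σ², precisions add: τ_n = τ₀ + n/σ².
So 1/σ₀² = 1/19.7693 − 6/138.5 = 0.050583 − 0.043321 = 0.007262.
Hence σ₀² = 1/0.007262 ≈ 137.7.

σ₀² = 137.7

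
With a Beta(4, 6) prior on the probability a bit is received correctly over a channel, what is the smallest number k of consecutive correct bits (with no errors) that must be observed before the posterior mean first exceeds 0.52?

After k correct bits and 0 errors the posterior is Beta(4+k, 6), with mean (4+k)/(4+6+k).
Set (4+k)/(10+k) > 0.52 and solve: k > (0.52·10 − 4)/(1 − 0.52) = 2.500.
The smallest integer exceeding 2.500 is 3, and checking k=3: (7)/(13) = 0.5385 > 0.52.

k = 3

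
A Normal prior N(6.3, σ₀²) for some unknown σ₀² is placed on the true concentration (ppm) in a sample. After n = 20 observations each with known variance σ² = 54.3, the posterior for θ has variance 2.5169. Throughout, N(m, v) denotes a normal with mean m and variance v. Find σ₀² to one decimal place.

For the Normal–Normal model with known σ², precisions add: τ_n = τ₀ + n/σ².
So 1/σ₀² = 1/2.5169 − 20/54.3 = 0.397314 − 0.368324 = 0.028990.
Hence σ₀² = 1/0.028990 ≈ 34.5.

σ₀² = 34.5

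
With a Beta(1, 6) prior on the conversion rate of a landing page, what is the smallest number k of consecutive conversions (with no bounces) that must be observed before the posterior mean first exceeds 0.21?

k = 1

After k conversions and 0 bounces the posterior is Beta(1+k, 6), with mean (1+k)/(1+6+k).
Set (1+k)/(7+k) > 0.21 and solve: k > (0.21·7 − 1)/(1 − 0.21) = 0.595.
The smallest integer exceeding 0.595 is 1.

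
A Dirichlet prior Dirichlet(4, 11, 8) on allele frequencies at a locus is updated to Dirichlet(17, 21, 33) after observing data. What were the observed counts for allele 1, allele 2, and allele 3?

For a Dirichlet(α) prior with multinomial counts c, the posterior is Dirichlet(α + c) componentwise.
Counts are posterior − prior componentwise: 17−4=13, 21−11=10, 33−8=25.

counts (13, 10, 25)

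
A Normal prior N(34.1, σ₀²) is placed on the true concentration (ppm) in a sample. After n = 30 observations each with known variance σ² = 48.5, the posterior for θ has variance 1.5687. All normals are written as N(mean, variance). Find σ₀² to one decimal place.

σ₀² = 52.9

For the Normal–Normal model with known σ², precisions add: τ_n = τ₀ + n/σ².
So 1/σ₀² = 1/1.5687 − 30/48.5 = 0.637471 − 0.618557 = 0.018914.
Hence σ₀² = 1/0.018914 ≈ 52.9.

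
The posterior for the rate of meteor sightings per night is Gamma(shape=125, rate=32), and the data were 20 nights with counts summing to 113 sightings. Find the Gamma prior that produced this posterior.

Gamma(shape=12, rate=12)

A Gamma(α, β) prior (rate parametrization) on a Poisson rate with n observations summing to S gives posterior Gamma(α+S, β+n).
So α = 125 − 113 = 12 and β = 32 − 20 = 12.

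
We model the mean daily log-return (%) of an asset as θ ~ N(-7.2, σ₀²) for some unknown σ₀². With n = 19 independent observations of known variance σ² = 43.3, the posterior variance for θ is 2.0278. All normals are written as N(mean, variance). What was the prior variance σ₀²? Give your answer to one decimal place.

σ₀² = 18.4

For the Normal–Normal model with known σ², precisions add: τ_n = τ₀ + n/σ².
So 1/σ₀² = 1/2.0278 − 19/43.3 = 0.493145 − 0.438799 = 0.054346.
Hence σ₀² = 1/0.054346 ≈ 18.4.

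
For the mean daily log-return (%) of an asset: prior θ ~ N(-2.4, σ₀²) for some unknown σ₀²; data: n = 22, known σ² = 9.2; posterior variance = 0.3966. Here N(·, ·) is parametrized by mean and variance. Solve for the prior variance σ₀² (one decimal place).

For the Normal–Normal model with known σ², precisions add: τ_n = τ₀ + n/σ².
So 1/σ₀² = 1/0.3966 − 22/9.2 = 2.521432 − 2.391304 = 0.130128.
Hence σ₀² = 1/0.130128 ≈ 7.7.

σ₀² = 7.7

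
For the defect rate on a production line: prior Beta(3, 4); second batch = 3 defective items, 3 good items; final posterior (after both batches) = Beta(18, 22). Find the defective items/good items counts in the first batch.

12 defective items and 15 good items

Sequential conjugate updates are equivalent to a single update on the pooled data, so total successes = posterior α − prior α and total failures = posterior β − prior β.
Total across both batches: 18−3=15 defective items, 22−4=18 good items.
Subtract the second batch: 15−3=12 defective items and 18−3=15 good items.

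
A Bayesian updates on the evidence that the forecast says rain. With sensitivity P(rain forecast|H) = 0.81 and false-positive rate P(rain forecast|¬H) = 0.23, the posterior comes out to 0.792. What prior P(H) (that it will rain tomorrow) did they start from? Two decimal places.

P(H) = 0.52

Bayes' rule in odds form gives O(H|E) = O(H)·[P(E|H)/P(E|¬H)], hence O(H) = O(H|E)/LR.
Posterior odds = 0.792/(1−0.792) = 3.8077. LR = 0.81/0.23 = 3.5217.
Prior odds = 3.8077/3.5217 = 1.0812, so P(H) = 1.0812/(1+1.0812) ≈ 0.52.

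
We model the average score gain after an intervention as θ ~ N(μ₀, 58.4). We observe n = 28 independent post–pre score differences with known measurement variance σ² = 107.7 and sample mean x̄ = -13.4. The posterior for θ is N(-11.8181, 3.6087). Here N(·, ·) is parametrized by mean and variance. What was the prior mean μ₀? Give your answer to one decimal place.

The posterior mean is a precision-weighted average: μ_n = (τ₀μ₀ + τ_data·x̄)/(τ₀+τ_data), with τ₀=1/σ₀² and τ_data=n/σ².
Here τ₀ = 1/58.4 = 0.017123 and τ_data = 28/107.7 = 0.259981, so τ_n = 0.277104.
Rearranging for μ₀: μ₀ = (μ_n·τ_n − τ_data·x̄)/τ₀ = (-11.8181·0.277104 − 0.259981·-13.4) / 0.017123 = 0.208903/0.017123 ≈ 12.2.

μ₀ = 12.2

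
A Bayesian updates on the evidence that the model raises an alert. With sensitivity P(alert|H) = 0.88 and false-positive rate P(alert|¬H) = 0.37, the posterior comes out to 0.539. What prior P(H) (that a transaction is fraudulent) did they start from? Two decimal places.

P(H) = 0.33

Bayes' rule in odds form gives O(H|E) = O(H)·[P(E|H)/P(E|¬H)], hence O(H) = O(H|E)/LR.
Posterior odds = 0.539/(1−0.539) = 1.1692. LR = 0.88/0.37 = 2.3784.
Prior odds = 1.1692/2.3784 = 0.4916, so P(H) = 0.4916/(1+0.4916) ≈ 0.33.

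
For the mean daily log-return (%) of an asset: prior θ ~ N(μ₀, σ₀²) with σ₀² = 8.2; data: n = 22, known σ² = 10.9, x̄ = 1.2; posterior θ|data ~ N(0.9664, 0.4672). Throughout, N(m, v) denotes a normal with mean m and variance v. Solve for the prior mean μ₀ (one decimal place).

μ₀ = -2.9

The posterior mean is a precision-weighted average: μ_n = (τ₀μ₀ + τ_data·x̄)/(τ₀+τ_data), with τ₀=1/σ₀² and τ_data=n/σ².
Here τ₀ = 1/8.2 = 0.121951 and τ_data = 22/10.9 = 2.018349, so τ_n = 2.140300.
Rearranging for μ₀: μ₀ = (μ_n·τ_n − τ_data·x̄)/τ₀ = (0.9664·2.140300 − 2.018349·1.2) / 0.121951 = -0.353633/0.121951 ≈ -2.9.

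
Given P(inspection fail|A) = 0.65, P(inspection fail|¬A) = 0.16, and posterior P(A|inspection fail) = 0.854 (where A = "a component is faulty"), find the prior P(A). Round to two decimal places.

Bayes' rule in odds form gives O(A|E) = O(A)·[P(E|A)/P(E|¬A)], hence O(A) = O(A|E)/LR.
Posterior odds = 0.854/(1−0.854) = 5.8493. LR = 0.65/0.16 = 4.0625.
Prior odds = 5.8493/4.0625 = 1.4398, so P(A) = 1.4398/(1+1.4398) ≈ 0.59.

P(A) = 0.59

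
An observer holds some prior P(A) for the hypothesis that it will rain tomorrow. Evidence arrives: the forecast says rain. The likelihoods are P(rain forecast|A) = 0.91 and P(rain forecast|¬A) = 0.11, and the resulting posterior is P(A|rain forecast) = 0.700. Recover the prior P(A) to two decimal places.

In odds form, posterior odds = prior odds × likelihood ratio, so prior odds = posterior odds ÷ LR.
Posterior odds = 0.700/(1−0.700) = 2.3333. LR = 0.91/0.11 = 8.2727.
Prior odds = 2.3333/8.2727 = 0.2820, so P(A) = 0.2820/(1+0.2820) ≈ 0.22.

P(A) = 0.22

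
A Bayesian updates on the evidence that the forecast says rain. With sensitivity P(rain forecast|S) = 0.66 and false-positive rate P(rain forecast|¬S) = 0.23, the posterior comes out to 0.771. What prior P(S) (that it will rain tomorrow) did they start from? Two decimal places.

P(S) = 0.54

Bayes' rule in odds form gives O(S|E) = O(S)·[P(E|S)/P(E|¬S)], hence O(S) = O(S|E)/LR.
Posterior odds = 0.771/(1−0.771) = 3.3668. LR = 0.66/0.23 = 2.8696.
Prior odds = 3.3668/2.8696 = 1.1733, so P(S) = 1.1733/(1+1.1733) ≈ 0.54.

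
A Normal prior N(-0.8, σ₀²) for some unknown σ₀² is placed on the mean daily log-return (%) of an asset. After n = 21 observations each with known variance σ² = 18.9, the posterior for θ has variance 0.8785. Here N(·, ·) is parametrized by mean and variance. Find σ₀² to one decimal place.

Posterior precision equals prior precision plus data precision: 1/σ_n² = 1/σ₀² + n/σ².
So 1/σ₀² = 1/0.8785 − 21/18.9 = 1.138304 − 1.111111 = 0.027193.
Hence σ₀² = 1/0.027193 ≈ 36.8.

σ₀² = 36.8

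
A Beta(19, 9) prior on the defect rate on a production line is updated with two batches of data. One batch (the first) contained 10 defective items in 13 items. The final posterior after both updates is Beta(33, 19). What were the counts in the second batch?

Sequential conjugate updates are equivalent to a single update on the pooled data, so total successes = posterior α − prior α and total failures = posterior β − prior β.
Total across both batches: 33−19=14 defective items, 19−9=10 good items.
Subtract the first batch: 14−10=4 defective items and 10−3=7 good items.

4 defective items and 7 good items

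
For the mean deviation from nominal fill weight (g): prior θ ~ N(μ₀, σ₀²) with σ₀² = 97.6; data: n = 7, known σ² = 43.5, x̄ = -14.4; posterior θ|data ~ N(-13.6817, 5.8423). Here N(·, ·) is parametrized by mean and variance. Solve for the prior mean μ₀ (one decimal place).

μ₀ = -2.4

With known observation variance, the Normal–Normal posterior has precision τ_n = τ₀ + n/σ² and mean μ_n = (τ₀μ₀ + (n/σ²)x̄)/τ_n.
Here τ₀ = 1/97.6 = 0.010246 and τ_data = 7/43.5 = 0.160920, so τ_n = 0.171166.
Rearranging for μ₀: μ₀ = (μ_n·τ_n − τ_data·x̄)/τ₀ = (-13.6817·0.171166 − 0.160920·-14.4) / 0.010246 = -0.024594/0.010246 ≈ -2.4.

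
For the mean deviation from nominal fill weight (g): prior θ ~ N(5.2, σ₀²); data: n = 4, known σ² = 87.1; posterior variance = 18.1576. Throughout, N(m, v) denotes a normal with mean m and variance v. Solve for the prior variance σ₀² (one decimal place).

For the Normal–Normal model with known σ², precisions add: τ_n = τ₀ + n/σ².
So 1/σ₀² = 1/18.1576 − 4/87.1 = 0.055073 − 0.045924 = 0.009149.
Hence σ₀² = 1/0.009149 ≈ 109.3.

σ₀² = 109.3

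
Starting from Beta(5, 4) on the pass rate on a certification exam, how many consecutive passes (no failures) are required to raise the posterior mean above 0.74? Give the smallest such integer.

k = 7

After k passes and 0 failures the posterior is Beta(5+k, 4), with mean (5+k)/(5+4+k).
Set (5+k)/(9+k) > 0.74 and solve: k > (0.74·9 − 5)/(1 − 0.74) = 6.385.
The smallest integer exceeding 6.385 is 7, and checking k=7: (12)/(16) = 0.7500 > 0.74.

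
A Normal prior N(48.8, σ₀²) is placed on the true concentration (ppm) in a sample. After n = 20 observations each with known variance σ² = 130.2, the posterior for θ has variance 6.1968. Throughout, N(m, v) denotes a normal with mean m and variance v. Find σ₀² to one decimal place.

For the Normal–Normal model with known σ², precisions add: τ_n = τ₀ + n/σ².
So 1/σ₀² = 1/6.1968 − 20/130.2 = 0.161374 − 0.153610 = 0.007764.
Hence σ₀² = 1/0.007764 ≈ 128.8.

σ₀² = 128.8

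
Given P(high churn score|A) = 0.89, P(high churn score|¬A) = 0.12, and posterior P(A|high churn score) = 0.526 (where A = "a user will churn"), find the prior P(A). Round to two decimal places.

P(A) = 0.13

Bayes' rule in odds form gives O(A|E) = O(A)·[P(E|A)/P(E|¬A)], hence O(A) = O(A|E)/LR.
Posterior odds = 0.526/(1−0.526) = 1.1097. LR = 0.89/0.12 = 7.4167.
Prior odds = 1.1097/7.4167 = 0.1496, so P(A) = 0.1496/(1+0.1496) ≈ 0.13.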